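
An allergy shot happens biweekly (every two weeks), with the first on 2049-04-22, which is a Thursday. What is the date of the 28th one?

The 28th occurrence is 27 intervals after the first: 27 × 14 = 378 days after 2049-04-22.
April has 30 days — 8 days to the end of April leaves 370.
May has 31 days (339 left).
June has 30 days (309 left).
July has 31 days (278 left).
August has 31 days (247 left).
September has 30 days (217 left).
October has 31 days (186 left).
November has 30 days (156 left).
December has 31 days (125 left).
January has 31 days (94 left).
February has 28 days (66 left).
March has 31 days (35 left).
April has 30 days (5 left).
5 days into May → 2050-05-05.

2050-05-05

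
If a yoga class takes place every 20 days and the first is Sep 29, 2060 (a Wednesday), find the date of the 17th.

Aug 15, 2061

The 17th occurrence is 16 intervals after the first: 16 × 20 = 320 days after Sep 29, 2060.
Sep has 30 days — 1 day to the end of Sep leaves 319.
Oct has 31 days (288 left).
Nov has 30 days (258 left).
Dec has 31 days (227 left).
Jan has 31 days (196 left).
Feb has 28 days (168 left).
Mar has 31 days (137 left).
Apr has 30 days (107 left).
May has 31 days (76 left).
Jun has 30 days (46 left).
Jul has 31 days (15 left).
15 days into Aug → Aug 15, 2061.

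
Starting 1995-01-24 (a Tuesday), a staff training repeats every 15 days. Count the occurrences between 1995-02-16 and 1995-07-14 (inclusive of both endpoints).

Occurrences land 15·i days after 1995-01-24 for i = 0, 1, 2, …
1995-02-16 is 23 days after the start; 23 ÷ 15 = 1 remainder 8; since the remainder is 8, round up to i = 2. First occurrence in the window: #3 on 1995-02-23 (2×15 = 30 days in).
1995-07-14 is 171 days after the start; 171 ÷ 15 = 11 remainder 6. Last occurrence in the window: #12 on 1995-07-08.
Occurrences #3 through #12: 10 in total.

10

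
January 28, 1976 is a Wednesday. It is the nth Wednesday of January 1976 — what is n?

4th

Day 28 falls in week ⌈28/7⌉ of the month.
Days 1–7 hold the 1st Wednesday, 8–14 the 2nd, 15–21 the 3rd, 22–28 the 4th, 29–31 the 5th.
28 is in the range for the 4th.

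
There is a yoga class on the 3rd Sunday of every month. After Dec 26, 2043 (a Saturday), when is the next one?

Dec 2043 starts on a Tuesday; its first Sunday is the 6th, so the 3rd Sunday is the 20th — Dec 20, 2043.
That is not after Dec 26, 2043, so look at Jan 2044.
Jan 2044 starts on a Friday; its first Sunday is the 3rd, so the 3rd Sunday is the 17th — Jan 17, 2044.

Jan 17, 2044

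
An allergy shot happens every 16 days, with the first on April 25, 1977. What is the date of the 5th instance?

June 28, 1977

The 5th occurrence is 4 intervals after the first: 4 × 16 = 64 days after April 25, 1977.
April has 30 days — 5 days to the end of April leaves 59.
May has 31 days (28 left).
28 days into June → June 28, 1977.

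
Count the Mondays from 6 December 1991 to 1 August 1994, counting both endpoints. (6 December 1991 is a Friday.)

139

6 December 1991 is a Friday; the first Monday on or after it is 9 December 1991 (3 days later).
From 9 December 1991 to 1 August 1994: 22 + 366 + 365 + 213 = 966 days (rest of 1991, 1992, 1993, to 1 August 1994 in 1994).
966 ÷ 7 = 138 full weeks with remainder 0, so 138 more Mondays after the first → 139.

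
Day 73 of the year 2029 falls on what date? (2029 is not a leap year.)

Mar 14, 2029

Jan has 31 days (73 − 31 = 42 remain).
Feb has 28 days (42 − 28 = 14 remain).
14 into Mar → Mar 14.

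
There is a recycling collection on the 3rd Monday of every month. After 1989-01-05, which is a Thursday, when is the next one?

1989-01-16

January 1989 starts on a Sunday; its first Monday is the 2nd, so the 3rd Monday is the 16th — 1989-01-16.
1989-01-16 is after 1989-01-05, so that is the next one.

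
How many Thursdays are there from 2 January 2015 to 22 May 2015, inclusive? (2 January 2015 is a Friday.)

2 January 2015 is a Friday; the first Thursday on or after it is 8 January 2015 (6 days later).
From 8 January 2015 to 22 May 2015: 23 + 28 + 31 + 30 + 22 = 134 days (rest of January, February, March, April, May).
134 ÷ 7 = 19 full weeks with remainder 1, so 19 more Thursdays after the first → 20.

20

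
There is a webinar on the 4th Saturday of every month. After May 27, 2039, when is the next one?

May 28, 2039

May 2039 starts on a Sunday; its first Saturday is the 7th, so the 4th Saturday is the 28th — May 28, 2039.
May 28, 2039 is after May 27, 2039, so that is the next one.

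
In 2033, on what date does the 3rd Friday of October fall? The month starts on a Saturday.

October 2033 begins on a Saturday, so the first Friday is October 7 (6 days later).
The 3rd Friday is 2 weeks later: 7 + 14 = 21.

October 21, 2033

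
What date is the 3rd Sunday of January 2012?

January 2012 begins on a Sunday, so the first Sunday is January 1.
The 3rd Sunday is 2 weeks later: 1 + 14 = 15.

15 January 2012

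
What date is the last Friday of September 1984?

September 1984 begins on a Saturday, so the first Friday is September 7 (6 days later).
September 1984 has 30 days. Adding weeks: 7, 14, 21, 28 — the last one ≤ 30 is the 28th.

1984-09-28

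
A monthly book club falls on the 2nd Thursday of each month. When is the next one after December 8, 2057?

December 2057 starts on a Saturday; its first Thursday is the 6th, so the 2nd Thursday is the 13th — December 13, 2057.
December 13, 2057 is after December 8, 2057, so that is the next one.

December 13, 2057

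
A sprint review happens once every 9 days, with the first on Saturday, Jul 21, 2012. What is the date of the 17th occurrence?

Dec 12, 2012

The 17th occurrence is 16 intervals after the first: 16 × 9 = 144 days after Jul 21, 2012.
Jul has 31 days — 10 days to the end of Jul leaves 134.
Aug has 31 days (103 left).
Sep has 30 days (73 left).
Oct has 31 days (42 left).
Nov has 30 days (12 left).
12 days into Dec → Dec 12, 2012.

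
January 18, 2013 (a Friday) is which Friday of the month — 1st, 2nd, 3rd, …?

3rd

Day 18 falls in week ⌈18/7⌉ of the month.
Days 1–7 hold the 1st Friday, 8–14 the 2nd, 15–21 the 3rd, 22–28 the 4th, 29–31 the 5th.
18 is in the range for the 3rd.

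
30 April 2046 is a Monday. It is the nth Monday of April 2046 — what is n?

5th

Day 30 falls in week ⌈30/7⌉ of the month.
Days 1–7 hold the 1st Monday, 8–14 the 2nd, 15–21 the 3rd, 22–28 the 4th, 29–31 the 5th.
30 is in the range for the 5th.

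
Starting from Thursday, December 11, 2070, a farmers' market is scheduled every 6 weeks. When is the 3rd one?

March 5, 2071

The 3rd occurrence is 2 intervals after the first: 2 × 42 = 84 days after December 11, 2070.
December has 31 days — 20 days to the end of December leaves 64.
January has 31 days (33 left).
February has 28 days (5 left).
5 days into March → March 5, 2071.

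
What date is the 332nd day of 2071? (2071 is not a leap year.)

Jan has 31 days (332 − 31 = 301 remain).
Feb has 28 days (301 − 28 = 273 remain).
Mar has 31 days (273 − 31 = 242 remain).
Apr has 30 days (242 − 30 = 212 remain).
May has 31 days (212 − 31 = 181 remain).
Jun has 30 days (181 − 30 = 151 remain).
Jul has 31 days (151 − 31 = 120 remain).
Aug has 31 days (120 − 31 = 89 remain).
Sep has 30 days (89 − 30 = 59 remain).
Oct has 31 days (59 − 31 = 28 remain).
28 into Nov → Nov 28.

Nov 28, 2071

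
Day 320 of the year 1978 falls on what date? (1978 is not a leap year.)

January has 31 days (320 − 31 = 289 remain).
February has 28 days (289 − 28 = 261 remain).
March has 31 days (261 − 31 = 230 remain).
April has 30 days (230 − 30 = 200 remain).
May has 31 days (200 − 31 = 169 remain).
June has 30 days (169 − 30 = 139 remain).
July has 31 days (139 − 31 = 108 remain).
August has 31 days (108 − 31 = 77 remain).
September has 30 days (77 − 30 = 47 remain).
October has 31 days (47 − 31 = 16 remain).
16 into November → November 16.

16 November 1978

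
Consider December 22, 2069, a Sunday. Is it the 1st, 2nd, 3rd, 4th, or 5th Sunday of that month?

4th

Day 22 falls in week ⌈22/7⌉ of the month.
Days 1–7 hold the 1st Sunday, 8–14 the 2nd, 15–21 the 3rd, 22–28 the 4th, 29–31 the 5th.
22 is in the range for the 4th.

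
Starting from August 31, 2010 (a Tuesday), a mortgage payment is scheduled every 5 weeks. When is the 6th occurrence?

February 22, 2011

The 6th occurrence is 5 intervals after the first: 5 × 35 = 175 days after August 31, 2010.
August has 31 days — 0 days to the end of August leaves 175.
September has 30 days (145 left).
October has 31 days (114 left).
November has 30 days (84 left).
December has 31 days (53 left).
January has 31 days (22 left).
22 days into February → February 22, 2011.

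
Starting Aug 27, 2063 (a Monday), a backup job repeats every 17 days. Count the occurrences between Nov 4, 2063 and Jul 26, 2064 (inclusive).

Occurrences land 17·i days after Aug 27, 2063 for i = 0, 1, 2, …
Nov 4, 2063 is 69 days after the start; 69 ÷ 17 = 4 remainder 1; since the remainder is 1, round up to i = 5. First occurrence in the window: #6 on Nov 20, 2063 (5×17 = 85 days in).
Jul 26, 2064 is 334 days after the start; 334 ÷ 17 = 19 remainder 11. Last occurrence in the window: #20 on Jul 15, 2064.
Occurrences #6 through #20: 15 in total.

15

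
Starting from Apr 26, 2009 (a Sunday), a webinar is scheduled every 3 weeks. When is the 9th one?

The 9th occurrence is 8 intervals after the first: 8 × 21 = 168 days after Apr 26, 2009.
Apr has 30 days — 4 days to the end of Apr leaves 164.
May has 31 days (133 left).
Jun has 30 days (103 left).
Jul has 31 days (72 left).
Aug has 31 days (41 left).
Sep has 30 days (11 left).
11 days into Oct → Oct 11, 2009.

Oct 11, 2009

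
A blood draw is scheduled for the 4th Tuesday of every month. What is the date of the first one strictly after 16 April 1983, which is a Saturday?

April 1983 starts on a Friday; its first Tuesday is the 5th, so the 4th Tuesday is the 26th — 26 April 1983.
26 April 1983 is after 16 April 1983, so that is the next one.

26 April 1983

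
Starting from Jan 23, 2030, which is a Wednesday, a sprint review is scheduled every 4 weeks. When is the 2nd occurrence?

The 2nd occurrence is 1 interval after the first: 1 × 28 = 28 days after Jan 23, 2030.
Jan has 31 days — 8 days to the end of Jan leaves 20.
20 days into Feb → Feb 20, 2030.

Feb 20, 2030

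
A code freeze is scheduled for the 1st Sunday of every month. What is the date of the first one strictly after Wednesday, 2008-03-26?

2008-04-06

March 2008 starts on a Saturday, so its 1st Sunday is 2008-03-02 (1 day in).
That is not after 2008-03-26, so look at April 2008.
April 2008 starts on a Tuesday, so its 1st Sunday is 2008-04-06 (5 days in).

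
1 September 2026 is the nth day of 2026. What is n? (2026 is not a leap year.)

244

Days in months before September: 31 + 28 + 31 + 30 + 31 + 30 + 31 + 31 = 243.
Plus 1 day into September → day 244.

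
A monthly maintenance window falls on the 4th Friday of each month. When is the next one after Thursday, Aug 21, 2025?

Aug 22, 2025

Aug 2025 starts on a Friday; its first Friday is the 1st, so the 4th Friday is the 22nd — Aug 22, 2025.
Aug 22, 2025 is after Aug 21, 2025, so that is the next one.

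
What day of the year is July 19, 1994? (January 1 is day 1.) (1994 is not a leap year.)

200

Days in months before July: 31 + 28 + 31 + 30 + 31 + 30 = 181.
Plus 19 days into July → day 200.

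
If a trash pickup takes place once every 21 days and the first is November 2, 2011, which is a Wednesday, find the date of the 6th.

February 15, 2012

The 6th occurrence is 5 intervals after the first: 5 × 21 = 105 days after November 2, 2011.
November has 30 days — 28 days to the end of November leaves 77.
December has 31 days (46 left).
January has 31 days (15 left).
15 days into February → February 15, 2012.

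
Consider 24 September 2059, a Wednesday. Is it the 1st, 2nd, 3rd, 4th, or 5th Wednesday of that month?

4th

Day 24 falls in week ⌈24/7⌉ of the month.
Days 1–7 hold the 1st Wednesday, 8–14 the 2nd, 15–21 the 3rd, 22–28 the 4th, 29–31 the 5th.
24 is in the range for the 4th.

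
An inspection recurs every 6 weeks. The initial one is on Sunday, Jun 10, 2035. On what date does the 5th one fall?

The 5th occurrence is 4 intervals after the first: 4 × 42 = 168 days after Jun 10, 2035.
Jun has 30 days — 20 days to the end of Jun leaves 148.
Jul has 31 days (117 left).
Aug has 31 days (86 left).
Sep has 30 days (56 left).
Oct has 31 days (25 left).
25 days into Nov → Nov 25, 2035.

Nov 25, 2035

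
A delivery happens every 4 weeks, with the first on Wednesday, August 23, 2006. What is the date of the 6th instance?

January 10, 2007

The 6th occurrence is 5 intervals after the first: 5 × 28 = 140 days after August 23, 2006.
August has 31 days — 8 days to the end of August leaves 132.
September has 30 days (102 left).
October has 31 days (71 left).
November has 30 days (41 left).
December has 31 days (10 left).
10 days into January → January 10, 2007.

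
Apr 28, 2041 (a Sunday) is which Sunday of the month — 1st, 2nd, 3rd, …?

Day 28 falls in week ⌈28/7⌉ of the month.
Days 1–7 hold the 1st Sunday, 8–14 the 2nd, 15–21 the 3rd, 22–28 the 4th, 29–31 the 5th.
28 is in the range for the 4th.

4th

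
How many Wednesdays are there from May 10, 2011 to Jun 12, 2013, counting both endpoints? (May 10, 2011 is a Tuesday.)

110

May 10, 2011 is a Tuesday; the first Wednesday on or after it is May 11, 2011 (1 day later).
From May 11, 2011 to Jun 12, 2013: 234 + 366 + 163 = 763 days (rest of 2011, 2012, to Jun 12, 2013 in 2013).
763 ÷ 7 = 109 full weeks with remainder 0, so 109 more Wednesdays after the first → 110.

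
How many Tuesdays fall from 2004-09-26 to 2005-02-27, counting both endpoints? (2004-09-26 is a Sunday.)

2004-09-26 is a Sunday; the first Tuesday on or after it is 2004-09-28 (2 days later).
From 2004-09-28 to 2005-02-27: 2 + 31 + 30 + 31 + 31 + 27 = 152 days (rest of September, October, November, December, January, February).
152 ÷ 7 = 21 full weeks with remainder 5, so 21 more Tuesdays after the first → 22.

22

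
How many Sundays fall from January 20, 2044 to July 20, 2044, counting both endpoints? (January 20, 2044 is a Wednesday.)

January 20, 2044 is a Wednesday; the first Sunday on or after it is January 24, 2044 (4 days later).
From January 24, 2044 to July 20, 2044: 7 + 29 + 31 + 30 + 31 + 30 + 20 = 178 days (rest of January, February, March, April, May, June, July).
178 ÷ 7 = 25 full weeks with remainder 3, so 25 more Sundays after the first → 26.

26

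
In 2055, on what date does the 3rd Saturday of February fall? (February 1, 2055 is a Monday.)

February 20, 2055

February 2055 begins on a Monday, so the first Saturday is February 6 (5 days later).
The 3rd Saturday is 2 weeks later: 6 + 14 = 20.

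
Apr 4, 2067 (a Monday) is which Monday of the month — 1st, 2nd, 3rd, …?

1st

Day 4 falls in week ⌈4/7⌉ of the month.
Days 1–7 hold the 1st Monday, 8–14 the 2nd, 15–21 the 3rd, 22–28 the 4th, 29–31 the 5th.
4 is in the range for the 1st.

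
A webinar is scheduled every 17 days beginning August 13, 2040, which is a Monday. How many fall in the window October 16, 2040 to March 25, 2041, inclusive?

Occurrences land 17·i days after August 13, 2040 for i = 0, 1, 2, …
October 16, 2040 is 64 days after the start; 64 ÷ 17 = 3 remainder 13; since the remainder is 13, round up to i = 4. First occurrence in the window: #5 on October 20, 2040 (4×17 = 68 days in).
March 25, 2041 is 224 days after the start; 224 ÷ 17 = 13 remainder 3. Last occurrence in the window: #14 on March 22, 2041.
Occurrences #5 through #14: 10 in total.

10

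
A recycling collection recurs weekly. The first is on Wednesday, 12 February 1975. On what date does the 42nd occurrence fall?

26 November 1975

The 42nd occurrence is 41 intervals after the first: 41 × 7 = 287 days after 12 February 1975.
February has 28 days — 16 days to the end of February leaves 271.
March has 31 days (240 left).
April has 30 days (210 left).
May has 31 days (179 left).
June has 30 days (149 left).
July has 31 days (118 left).
August has 31 days (87 left).
September has 30 days (57 left).
October has 31 days (26 left).
26 days into November → 26 November 1975.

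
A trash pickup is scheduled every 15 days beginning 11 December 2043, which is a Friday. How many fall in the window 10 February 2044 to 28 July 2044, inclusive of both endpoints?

11

Occurrences land 15·i days after 11 December 2043 for i = 0, 1, 2, …
10 February 2044 is 61 days after the start; 61 ÷ 15 = 4 remainder 1; since the remainder is 1, round up to i = 5. First occurrence in the window: #6 on 24 February 2044 (5×15 = 75 days in).
28 July 2044 is 230 days after the start; 230 ÷ 15 = 15 remainder 5. Last occurrence in the window: #16 on 23 July 2044.
Occurrences #6 through #16: 11 in total.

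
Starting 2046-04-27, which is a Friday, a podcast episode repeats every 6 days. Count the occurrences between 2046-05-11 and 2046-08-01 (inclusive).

14

Occurrences land 6·i days after 2046-04-27 for i = 0, 1, 2, …
2046-05-11 is 14 days after the start; 14 ÷ 6 = 2 remainder 2; since the remainder is 2, round up to i = 3. First occurrence in the window: #4 on 2046-05-15 (3×6 = 18 days in).
2046-08-01 is 96 days after the start; 96 ÷ 6 = 16 remainder 0. Last occurrence in the window: #17 on 2046-08-01.
Occurrences #4 through #17: 14 in total.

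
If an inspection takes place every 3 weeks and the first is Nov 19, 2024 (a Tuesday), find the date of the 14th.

Aug 19, 2025

The 14th occurrence is 13 intervals after the first: 13 × 21 = 273 days after Nov 19, 2024.
Nov has 30 days — 11 days to the end of Nov leaves 262.
Dec has 31 days (231 left).
Jan has 31 days (200 left).
Feb has 28 days (172 left).
Mar has 31 days (141 left).
Apr has 30 days (111 left).
May has 31 days (80 left).
Jun has 30 days (50 left).
Jul has 31 days (19 left).
19 days into Aug → Aug 19, 2025.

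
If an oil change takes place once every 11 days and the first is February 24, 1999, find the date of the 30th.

January 9, 2000

The 30th occurrence is 29 intervals after the first: 29 × 11 = 319 days after February 24, 1999.
February has 28 days — 4 days to the end of February leaves 315.
March has 31 days (284 left).
April has 30 days (254 left).
May has 31 days (223 left).
June has 30 days (193 left).
July has 31 days (162 left).
August has 31 days (131 left).
September has 30 days (101 left).
October has 31 days (70 left).
November has 30 days (40 left).
December has 31 days (9 left).
9 days into January → January 9, 2000.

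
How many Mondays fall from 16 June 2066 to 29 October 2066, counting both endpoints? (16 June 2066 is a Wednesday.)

19

16 June 2066 is a Wednesday; the first Monday on or after it is 21 June 2066 (5 days later).
From 21 June 2066 to 29 October 2066: 9 + 31 + 31 + 30 + 29 = 130 days (rest of June, July, August, September, October).
130 ÷ 7 = 18 full weeks with remainder 4, so 18 more Mondays after the first → 19.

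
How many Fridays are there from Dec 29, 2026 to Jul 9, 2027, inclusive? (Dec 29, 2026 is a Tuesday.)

Dec 29, 2026 is a Tuesday; the first Friday on or after it is Jan 1, 2027 (3 days later).
From Jan 1, 2027 to Jul 9, 2027: 30 + 28 + 31 + 30 + 31 + 30 + 9 = 189 days (rest of Jan, Feb, Mar, Apr, May, Jun, Jul).
189 ÷ 7 = 27 full weeks with remainder 0, so 27 more Fridays after the first → 28.

28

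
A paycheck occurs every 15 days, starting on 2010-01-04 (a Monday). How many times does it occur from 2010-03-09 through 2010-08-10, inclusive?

10

Occurrences land 15·i days after 2010-01-04 for i = 0, 1, 2, …
2010-03-09 is 64 days after the start; 64 ÷ 15 = 4 remainder 4; since the remainder is 4, round up to i = 5. First occurrence in the window: #6 on 2010-03-20 (5×15 = 75 days in).
2010-08-10 is 218 days after the start; 218 ÷ 15 = 14 remainder 8. Last occurrence in the window: #15 on 2010-08-02.
Occurrences #6 through #15: 10 in total.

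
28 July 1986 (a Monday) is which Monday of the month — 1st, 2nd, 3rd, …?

4th

Day 28 falls in week ⌈28/7⌉ of the month.
Days 1–7 hold the 1st Monday, 8–14 the 2nd, 15–21 the 3rd, 22–28 the 4th, 29–31 the 5th.
28 is in the range for the 4th.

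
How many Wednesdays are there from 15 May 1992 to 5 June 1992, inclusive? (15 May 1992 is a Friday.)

15 May 1992 is a Friday; the first Wednesday on or after it is 20 May 1992 (5 days later).
From 20 May 1992 to 5 June 1992: 11 + 5 = 16 days (rest of May, June).
16 ÷ 7 = 2 full weeks with remainder 2, so 2 more Wednesdays after the first → 3.

3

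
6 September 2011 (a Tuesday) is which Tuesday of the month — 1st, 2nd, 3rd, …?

1st

Day 6 falls in week ⌈6/7⌉ of the month.
Days 1–7 hold the 1st Tuesday, 8–14 the 2nd, 15–21 the 3rd, 22–28 the 4th, 29–31 the 5th.
6 is in the range for the 1st.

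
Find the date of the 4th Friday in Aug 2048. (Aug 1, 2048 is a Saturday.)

Aug 2048 begins on a Saturday, so the first Friday is Aug 7 (6 days later).
The 4th Friday is 3 weeks later: 7 + 21 = 28.

Aug 28, 2048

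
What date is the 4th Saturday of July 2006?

July 2006 begins on a Saturday, so the first Saturday is July 1.
The 4th Saturday is 3 weeks later: 1 + 21 = 22.

22 July 2006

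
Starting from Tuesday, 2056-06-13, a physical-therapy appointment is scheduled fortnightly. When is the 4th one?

The 4th occurrence is 3 intervals after the first: 3 × 14 = 42 days after 2056-06-13.
June has 30 days — 17 days to the end of June leaves 25.
25 days into July → 2056-07-25.

2056-07-25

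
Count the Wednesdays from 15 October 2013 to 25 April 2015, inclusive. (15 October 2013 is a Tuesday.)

15 October 2013 is a Tuesday; the first Wednesday on or after it is 16 October 2013 (1 day later).
From 16 October 2013 to 25 April 2015: 76 + 365 + 115 = 556 days (rest of 2013, 2014, to 25 April 2015 in 2015).
556 ÷ 7 = 79 full weeks with remainder 3, so 79 more Wednesdays after the first → 80.

80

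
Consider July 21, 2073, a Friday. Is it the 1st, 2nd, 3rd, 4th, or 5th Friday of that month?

Day 21 falls in week ⌈21/7⌉ of the month.
Days 1–7 hold the 1st Friday, 8–14 the 2nd, 15–21 the 3rd, 22–28 the 4th, 29–31 the 5th.
21 is in the range for the 3rd.

3rd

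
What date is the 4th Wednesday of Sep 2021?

The first Wednesday of Sep 2021 is Sep 1.
The 4th Wednesday is 3 weeks later: 1 + 21 = 22.

Sep 22, 2021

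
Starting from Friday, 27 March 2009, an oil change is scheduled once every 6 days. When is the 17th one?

The 17th occurrence is 16 intervals after the first: 16 × 6 = 96 days after 27 March 2009.
March has 31 days — 4 days to the end of March leaves 92.
April has 30 days (62 left).
May has 31 days (31 left).
June has 30 days (1 left).
1 day into July → 1 July 2009.

1 July 2009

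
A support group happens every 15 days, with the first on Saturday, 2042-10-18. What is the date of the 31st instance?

2044-01-11

The 31st occurrence is 30 intervals after the first: 30 × 15 = 450 days after 2042-10-18.
October has 31 days — 13 days to the end of October leaves 437.
From end of October to end of 2042 is 61 days (376 left).
2043 has 365 days (11 left).
11 days into January → 2044-01-11.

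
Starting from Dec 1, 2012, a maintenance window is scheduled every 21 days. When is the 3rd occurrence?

Jan 12, 2013

The 3rd occurrence is 2 intervals after the first: 2 × 21 = 42 days after Dec 1, 2012.
Dec has 31 days — 30 days to the end of Dec leaves 12.
12 days into Jan → Jan 12, 2013.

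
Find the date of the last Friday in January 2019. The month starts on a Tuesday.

January 2019 begins on a Tuesday, so the first Friday is January 4 (3 days later).
January 2019 has 31 days. Adding weeks: 4, 11, 18, 25 — the last one ≤ 31 is the 25th.

January 25, 2019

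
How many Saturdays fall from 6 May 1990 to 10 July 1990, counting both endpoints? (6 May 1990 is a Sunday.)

6 May 1990 is a Sunday; the first Saturday on or after it is 12 May 1990 (6 days later).
From 12 May 1990 to 10 July 1990: 19 + 30 + 10 = 59 days (rest of May, June, July).
59 ÷ 7 = 8 full weeks with remainder 3, so 8 more Saturdays after the first → 9.

9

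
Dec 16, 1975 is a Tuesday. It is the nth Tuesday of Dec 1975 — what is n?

Day 16 falls in week ⌈16/7⌉ of the month.
Days 1–7 hold the 1st Tuesday, 8–14 the 2nd, 15–21 the 3rd, 22–28 the 4th, 29–31 the 5th.
16 is in the range for the 3rd.

3rd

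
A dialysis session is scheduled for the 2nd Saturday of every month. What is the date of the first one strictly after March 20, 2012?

March 2012 starts on a Thursday; its first Saturday is the 3rd, so the 2nd Saturday is the 10th — March 10, 2012.
That is not after March 20, 2012, so look at April 2012.
April 2012 starts on a Sunday; its first Saturday is the 7th, so the 2nd Saturday is the 14th — April 14, 2012.

April 14, 2012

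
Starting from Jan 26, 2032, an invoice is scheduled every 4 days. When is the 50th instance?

Aug 9, 2032

The 50th occurrence is 49 intervals after the first: 49 × 4 = 196 days after Jan 26, 2032.
Jan has 31 days — 5 days to the end of Jan leaves 191.
Feb has 29 days (162 left).
Mar has 31 days (131 left).
Apr has 30 days (101 left).
May has 31 days (70 left).
Jun has 30 days (40 left).
Jul has 31 days (9 left).
9 days into Aug → Aug 9, 2032.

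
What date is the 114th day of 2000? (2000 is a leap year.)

April 23, 2000

January has 31 days (114 − 31 = 83 remain).
February has 29 days (83 − 29 = 54 remain).
March has 31 days (54 − 31 = 23 remain).
23 into April → April 23.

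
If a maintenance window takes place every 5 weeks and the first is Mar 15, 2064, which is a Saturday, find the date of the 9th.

Dec 20, 2064

The 9th occurrence is 8 intervals after the first: 8 × 35 = 280 days after Mar 15, 2064.
Mar has 31 days — 16 days to the end of Mar leaves 264.
Apr has 30 days (234 left).
May has 31 days (203 left).
Jun has 30 days (173 left).
Jul has 31 days (142 left).
Aug has 31 days (111 left).
Sep has 30 days (81 left).
Oct has 31 days (50 left).
Nov has 30 days (20 left).
20 days into Dec → Dec 20, 2064.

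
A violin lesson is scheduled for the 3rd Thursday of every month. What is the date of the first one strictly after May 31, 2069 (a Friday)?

May 2069 starts on a Wednesday; its first Thursday is the 2nd, so the 3rd Thursday is the 16th — May 16, 2069.
That is not after May 31, 2069, so look at Jun 2069.
Jun 2069 starts on a Saturday; its first Thursday is the 6th, so the 3rd Thursday is the 20th — Jun 20, 2069.

Jun 20, 2069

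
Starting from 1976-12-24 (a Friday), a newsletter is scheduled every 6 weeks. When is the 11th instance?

1978-02-17

The 11th occurrence is 10 intervals after the first: 10 × 42 = 420 days after 1976-12-24.
December has 31 days — 7 days to the end of December leaves 413.
1977 has 365 days (48 left).
January has 31 days (17 left).
17 days into February → 1978-02-17.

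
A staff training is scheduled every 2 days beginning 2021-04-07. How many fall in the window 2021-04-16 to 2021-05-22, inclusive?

18

Occurrences land 2·i days after 2021-04-07 for i = 0, 1, 2, …
2021-04-16 is 9 days after the start; 9 ÷ 2 = 4 remainder 1; since the remainder is 1, round up to i = 5. First occurrence in the window: #6 on 2021-04-17 (5×2 = 10 days in).
2021-05-22 is 45 days after the start; 45 ÷ 2 = 22 remainder 1. Last occurrence in the window: #23 on 2021-05-21.
Occurrences #6 through #23: 18 in total.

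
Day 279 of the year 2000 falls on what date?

5 October 2000

January has 31 days (279 − 31 = 248 remain).
February has 29 days (248 − 29 = 219 remain).
March has 31 days (219 − 31 = 188 remain).
April has 30 days (188 − 30 = 158 remain).
May has 31 days (158 − 31 = 127 remain).
June has 30 days (127 − 30 = 97 remain).
July has 31 days (97 − 31 = 66 remain).
August has 31 days (66 − 31 = 35 remain).
September has 30 days (35 − 30 = 5 remain).
5 into October → October 5.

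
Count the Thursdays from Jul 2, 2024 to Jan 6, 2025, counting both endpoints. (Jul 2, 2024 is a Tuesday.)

Jul 2, 2024 is a Tuesday; the first Thursday on or after it is Jul 4, 2024 (2 days later).
From Jul 4, 2024 to Jan 6, 2025: 27 + 31 + 30 + 31 + 30 + 31 + 6 = 186 days (rest of Jul, Aug, Sep, Oct, Nov, Dec, Jan).
186 ÷ 7 = 26 full weeks with remainder 4, so 26 more Thursdays after the first → 27.

27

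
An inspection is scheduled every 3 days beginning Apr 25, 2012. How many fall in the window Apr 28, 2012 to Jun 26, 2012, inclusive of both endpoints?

20

Occurrences land 3·i days after Apr 25, 2012 for i = 0, 1, 2, …
Apr 28, 2012 is 3 days after the start; 3 ÷ 3 = 1 remainder 0. First occurrence in the window: #2 on Apr 28, 2012 (1×3 = 3 days in).
Jun 26, 2012 is 62 days after the start; 62 ÷ 3 = 20 remainder 2. Last occurrence in the window: #21 on Jun 24, 2012.
Occurrences #2 through #21: 20 in total.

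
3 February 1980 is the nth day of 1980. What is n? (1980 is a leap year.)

Days in months before February: 31 = 31.
Plus 3 days into February → day 34.

34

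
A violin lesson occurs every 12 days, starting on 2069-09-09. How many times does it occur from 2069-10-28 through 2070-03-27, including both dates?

12

Occurrences land 12·i days after 2069-09-09 for i = 0, 1, 2, …
2069-10-28 is 49 days after the start; 49 ÷ 12 = 4 remainder 1; since the remainder is 1, round up to i = 5. First occurrence in the window: #6 on 2069-11-08 (5×12 = 60 days in).
2070-03-27 is 199 days after the start; 199 ÷ 12 = 16 remainder 7. Last occurrence in the window: #17 on 2070-03-20.
Occurrences #6 through #17: 12 in total.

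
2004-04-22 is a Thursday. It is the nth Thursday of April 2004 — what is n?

4th

Day 22 falls in week ⌈22/7⌉ of the month.
Days 1–7 hold the 1st Thursday, 8–14 the 2nd, 15–21 the 3rd, 22–28 the 4th, 29–31 the 5th.
22 is in the range for the 4th.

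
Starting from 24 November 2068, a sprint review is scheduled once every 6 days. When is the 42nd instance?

28 July 2069

The 42nd occurrence is 41 intervals after the first: 41 × 6 = 246 days after 24 November 2068.
November has 30 days — 6 days to the end of November leaves 240.
December has 31 days (209 left).
January has 31 days (178 left).
February has 28 days (150 left).
March has 31 days (119 left).
April has 30 days (89 left).
May has 31 days (58 left).
June has 30 days (28 left).
28 days into July → 28 July 2069.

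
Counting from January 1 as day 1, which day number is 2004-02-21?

52

Days in months before February: 31 = 31.
Plus 21 days into February → day 52.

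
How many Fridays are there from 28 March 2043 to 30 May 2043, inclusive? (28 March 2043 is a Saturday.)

9

28 March 2043 is a Saturday; the first Friday on or after it is 3 April 2043 (6 days later).
From 3 April 2043 to 30 May 2043: 27 + 30 = 57 days (rest of April, May).
57 ÷ 7 = 8 full weeks with remainder 1, so 8 more Fridays after the first → 9.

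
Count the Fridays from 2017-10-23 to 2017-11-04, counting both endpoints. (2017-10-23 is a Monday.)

2017-10-23 is a Monday; the first Friday on or after it is 2017-10-27 (4 days later).
From 2017-10-27 to 2017-11-04: 4 + 4 = 8 days (rest of October, November).
8 ÷ 7 = 1 full weeks with remainder 1, so 1 more Fridays after the first → 2.

2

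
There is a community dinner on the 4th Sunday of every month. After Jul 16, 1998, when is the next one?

Jul 26, 1998

Jul 1998 starts on a Wednesday; its first Sunday is the 5th, so the 4th Sunday is the 26th — Jul 26, 1998.
Jul 26, 1998 is after Jul 16, 1998, so that is the next one.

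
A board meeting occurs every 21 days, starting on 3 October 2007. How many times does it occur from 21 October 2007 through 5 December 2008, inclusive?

20

Occurrences land 21·i days after 3 October 2007 for i = 0, 1, 2, …
21 October 2007 is 18 days after the start; 18 ÷ 21 = 0 remainder 18; since the remainder is 18, round up to i = 1. First occurrence in the window: #2 on 24 October 2007 (1×21 = 21 days in).
5 December 2008 is 429 days after the start; 429 ÷ 21 = 20 remainder 9. Last occurrence in the window: #21 on 26 November 2008.
Occurrences #2 through #21: 20 in total.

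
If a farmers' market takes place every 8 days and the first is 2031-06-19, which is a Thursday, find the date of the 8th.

The 8th occurrence is 7 intervals after the first: 7 × 8 = 56 days after 2031-06-19.
June has 30 days — 11 days to the end of June leaves 45.
July has 31 days (14 left).
14 days into August → 2031-08-14.

2031-08-14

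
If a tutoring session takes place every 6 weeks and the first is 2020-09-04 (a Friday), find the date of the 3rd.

2020-11-27

The 3rd occurrence is 2 intervals after the first: 2 × 42 = 84 days after 2020-09-04.
September has 30 days — 26 days to the end of September leaves 58.
October has 31 days (27 left).
27 days into November → 2020-11-27.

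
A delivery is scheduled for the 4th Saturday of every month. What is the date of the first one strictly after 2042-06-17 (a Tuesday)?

June 2042 starts on a Sunday; its first Saturday is the 7th, so the 4th Saturday is the 28th — 2042-06-28.
2042-06-28 is after 2042-06-17, so that is the next one.

2042-06-28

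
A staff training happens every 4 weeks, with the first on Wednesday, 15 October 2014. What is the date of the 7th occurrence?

1 April 2015

The 7th occurrence is 6 intervals after the first: 6 × 28 = 168 days after 15 October 2014.
October has 31 days — 16 days to the end of October leaves 152.
November has 30 days (122 left).
December has 31 days (91 left).
January has 31 days (60 left).
February has 28 days (32 left).
March has 31 days (1 left).
1 day into April → 1 April 2015.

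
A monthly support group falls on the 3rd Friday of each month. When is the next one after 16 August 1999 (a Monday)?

August 1999 starts on a Sunday; its first Friday is the 6th, so the 3rd Friday is the 20th — 20 August 1999.
20 August 1999 is after 16 August 1999, so that is the next one.

20 August 1999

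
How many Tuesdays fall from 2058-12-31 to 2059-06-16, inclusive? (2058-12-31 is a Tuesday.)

24

2058-12-31 is a Tuesday; the first Tuesday on or after it is 2058-12-31.
From 2058-12-31 to 2059-06-16: 0 + 31 + 28 + 31 + 30 + 31 + 16 = 167 days (rest of December, January, February, March, April, May, June).
167 ÷ 7 = 23 full weeks with remainder 6, so 23 more Tuesdays after the first → 24.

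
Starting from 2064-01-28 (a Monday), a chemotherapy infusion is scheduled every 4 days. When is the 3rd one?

The 3rd occurrence is 2 intervals after the first: 2 × 4 = 8 days after 2064-01-28.
January has 31 days — 3 days to the end of January leaves 5.
5 days into February → 2064-02-05.

2064-02-05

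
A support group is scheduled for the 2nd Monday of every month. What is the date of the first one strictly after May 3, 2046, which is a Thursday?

May 14, 2046

May 2046 starts on a Tuesday; its first Monday is the 7th, so the 2nd Monday is the 14th — May 14, 2046.
May 14, 2046 is after May 3, 2046, so that is the next one.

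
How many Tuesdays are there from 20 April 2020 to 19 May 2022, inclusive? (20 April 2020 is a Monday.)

20 April 2020 is a Monday; the first Tuesday on or after it is 21 April 2020 (1 day later).
From 21 April 2020 to 19 May 2022: 254 + 365 + 139 = 758 days (rest of 2020, 2021, to 19 May 2022 in 2022).
758 ÷ 7 = 108 full weeks with remainder 2, so 108 more Tuesdays after the first → 109.

109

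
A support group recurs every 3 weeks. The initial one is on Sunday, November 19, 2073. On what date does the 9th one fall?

May 6, 2074

The 9th occurrence is 8 intervals after the first: 8 × 21 = 168 days after November 19, 2073.
November has 30 days — 11 days to the end of November leaves 157.
December has 31 days (126 left).
January has 31 days (95 left).
February has 28 days (67 left).
March has 31 days (36 left).
April has 30 days (6 left).
6 days into May → May 6, 2074.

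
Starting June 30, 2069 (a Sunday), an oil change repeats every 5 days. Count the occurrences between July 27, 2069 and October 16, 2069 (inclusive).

Occurrences land 5·i days after June 30, 2069 for i = 0, 1, 2, …
July 27, 2069 is 27 days after the start; 27 ÷ 5 = 5 remainder 2; since the remainder is 2, round up to i = 6. First occurrence in the window: #7 on July 30, 2069 (6×5 = 30 days in).
October 16, 2069 is 108 days after the start; 108 ÷ 5 = 21 remainder 3. Last occurrence in the window: #22 on October 13, 2069.
Occurrences #7 through #22: 16 in total.

16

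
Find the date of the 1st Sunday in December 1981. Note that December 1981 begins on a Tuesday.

1981-12-06

December 1981 begins on a Tuesday, so the first Sunday is December 6 (5 days later).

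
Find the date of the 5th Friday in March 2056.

March 2056 begins on a Wednesday, so the first Friday is March 3 (2 days later).
The 5th Friday is 4 weeks later: 3 + 28 = 31.

31 March 2056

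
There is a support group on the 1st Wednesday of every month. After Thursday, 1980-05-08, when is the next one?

1980-06-04

May 1980 starts on a Thursday, so its 1st Wednesday is 1980-05-07 (6 days in).
That is not after 1980-05-08, so look at June 1980.
June 1980 starts on a Sunday, so its 1st Wednesday is 1980-06-04 (3 days in).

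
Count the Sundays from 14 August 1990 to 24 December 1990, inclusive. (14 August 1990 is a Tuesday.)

19

14 August 1990 is a Tuesday; the first Sunday on or after it is 19 August 1990 (5 days later).
From 19 August 1990 to 24 December 1990: 12 + 30 + 31 + 30 + 24 = 127 days (rest of August, September, October, November, December).
127 ÷ 7 = 18 full weeks with remainder 1, so 18 more Sundays after the first → 19.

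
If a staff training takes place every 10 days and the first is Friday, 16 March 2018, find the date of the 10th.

14 June 2018

The 10th occurrence is 9 intervals after the first: 9 × 10 = 90 days after 16 March 2018.
March has 31 days — 15 days to the end of March leaves 75.
April has 30 days (45 left).
May has 31 days (14 left).
14 days into June → 14 June 2018.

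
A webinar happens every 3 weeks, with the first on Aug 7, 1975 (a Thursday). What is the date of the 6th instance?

Nov 20, 1975

The 6th occurrence is 5 intervals after the first: 5 × 21 = 105 days after Aug 7, 1975.
Aug has 31 days — 24 days to the end of Aug leaves 81.
Sep has 30 days (51 left).
Oct has 31 days (20 left).
20 days into Nov → Nov 20, 1975.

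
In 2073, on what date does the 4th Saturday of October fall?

2073-10-28

October 2073 begins on a Sunday, so the first Saturday is October 7 (6 days later).
The 4th Saturday is 3 weeks later: 7 + 21 = 28.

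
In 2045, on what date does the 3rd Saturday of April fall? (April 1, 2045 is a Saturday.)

April 2045 begins on a Saturday, so the first Saturday is April 1.
The 3rd Saturday is 2 weeks later: 1 + 14 = 15.

15 April 2045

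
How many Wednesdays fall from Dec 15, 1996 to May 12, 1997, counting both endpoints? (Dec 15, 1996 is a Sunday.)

21

Dec 15, 1996 is a Sunday; the first Wednesday on or after it is Dec 18, 1996 (3 days later).
From Dec 18, 1996 to May 12, 1997: 13 + 31 + 28 + 31 + 30 + 12 = 145 days (rest of Dec, Jan, Feb, Mar, Apr, May).
145 ÷ 7 = 20 full weeks with remainder 5, so 20 more Wednesdays after the first → 21.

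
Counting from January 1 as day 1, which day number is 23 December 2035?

Days in months before December: 31 + 28 + 31 + 30 + 31 + 30 + 31 + 31 + 30 + 31 + 30 = 334.
Plus 23 days into December → day 357.

357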